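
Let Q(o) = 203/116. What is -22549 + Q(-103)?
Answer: -90189/4 ≈ -22547.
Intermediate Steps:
Q(o) = 7/4 (Q(o) = 203*(1/116) = 7/4)
-22549 + Q(-103) = -22549 + 7/4 = -90189/4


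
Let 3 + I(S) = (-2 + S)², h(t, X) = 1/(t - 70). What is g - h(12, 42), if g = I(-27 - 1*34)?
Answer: 230029/58 ≈ 3966.0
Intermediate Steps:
h(t, X) = 1/(-70 + t)
I(S) = -3 + (-2 + S)²
g = 3966 (g = -3 + (-2 + (-27 - 1*34))² = -3 + (-2 + (-27 - 34))² = -3 + (-2 - 61)² = -3 + (-63)² = -3 + 3969 = 3966)
g - h(12, 42) = 3966 - 1/(-70 + 12) = 3966 - 1/(-58) = 3966 - 1*(-1/58) = 3966 + 1/58 = 230029/58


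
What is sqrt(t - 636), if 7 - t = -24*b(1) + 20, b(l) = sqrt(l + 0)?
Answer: 25*I ≈ 25.0*I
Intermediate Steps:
b(l) = sqrt(l)
t = 11 (t = 7 - (-24*sqrt(1) + 20) = 7 - (-24*1 + 20) = 7 - (-24 + 20) = 7 - 1*(-4) = 7 + 4 = 11)
sqrt(t - 636) = sqrt(11 - 636) = sqrt(-625) = 25*I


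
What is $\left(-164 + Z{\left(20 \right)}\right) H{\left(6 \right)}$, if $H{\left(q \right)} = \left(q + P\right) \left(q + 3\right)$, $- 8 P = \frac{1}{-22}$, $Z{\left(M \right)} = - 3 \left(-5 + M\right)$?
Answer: $- \frac{180747}{16} \approx -11297.0$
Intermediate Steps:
$Z{\left(M \right)} = 15 - 3 M$
$P = \frac{1}{176}$ ($P = - \frac{1}{8 \left(-22\right)} = \left(- \frac{1}{8}\right) \left(- \frac{1}{22}\right) = \frac{1}{176} \approx 0.0056818$)
$H{\left(q \right)} = \left(3 + q\right) \left(\frac{1}{176} + q\right)$ ($H{\left(q \right)} = \left(q + \frac{1}{176}\right) \left(q + 3\right) = \left(\frac{1}{176} + q\right) \left(3 + q\right) = \left(3 + q\right) \left(\frac{1}{176} + q\right)$)
$\left(-164 + Z{\left(20 \right)}\right) H{\left(6 \right)} = \left(-164 + \left(15 - 60\right)\right) \left(\frac{3}{176} + 6^{2} + \frac{529}{176} \cdot 6\right) = \left(-164 + \left(15 - 60\right)\right) \left(\frac{3}{176} + 36 + \frac{1587}{88}\right) = \left(-164 - 45\right) \frac{9513}{176} = \left(-209\right) \frac{9513}{176} = - \frac{180747}{16}$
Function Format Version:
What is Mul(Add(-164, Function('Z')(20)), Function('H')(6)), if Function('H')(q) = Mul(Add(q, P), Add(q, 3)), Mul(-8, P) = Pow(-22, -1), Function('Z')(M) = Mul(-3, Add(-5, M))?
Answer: Rational(-180747, 16) ≈ -11297.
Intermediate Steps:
Function('Z')(M) = Add(15, Mul(-3, M))
P = Rational(1, 176) (P = Mul(Rational(-1, 8), Pow(-22, -1)) = Mul(Rational(-1, 8), Rational(-1, 22)) = Rational(1, 176) ≈ 0.0056818)
Function('H')(q) = Mul(Add(3, q), Add(Rational(1, 176), q)) (Function('H')(q) = Mul(Add(q, Rational(1, 176)), Add(q, 3)) = Mul(Add(Rational(1, 176), q), Add(3, q)) = Mul(Add(3, q), Add(Rational(1, 176), q)))
Mul(Add(-164, Function('Z')(20)), Function('H')(6)) = Mul(Add(-164, Add(15, Mul(-3, 20))), Add(Rational(3, 176), Pow(6, 2), Mul(Rational(529, 176), 6))) = Mul(Add(-164, Add(15, -60)), Add(Rational(3, 176), 36, Rational(1587, 88))) = Mul(Add(-164, -45), Rational(9513, 176)) = Mul(-209, Rational(9513, 176)) = Rational(-180747, 16)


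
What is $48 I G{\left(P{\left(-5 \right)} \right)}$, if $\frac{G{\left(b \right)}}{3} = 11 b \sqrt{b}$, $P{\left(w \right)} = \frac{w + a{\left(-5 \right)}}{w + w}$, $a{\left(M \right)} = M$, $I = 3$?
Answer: $4752$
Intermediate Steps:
$P{\left(w \right)} = \frac{-5 + w}{2 w}$ ($P{\left(w \right)} = \frac{w - 5}{w + w} = \frac{-5 + w}{2 w}$)
$G{\left(b \right)} = 33 b^{\frac{3}{2}}$ ($G{\left(b \right)} = 3 \cdot 11 b \sqrt{b} = 3 \cdot 11 b^{\frac{3}{2}} = 33 b^{\frac{3}{2}}$)
$48 I G{\left(P{\left(-5 \right)} \right)} = 48 \cdot 3 \cdot 33 \left(\frac{-5 - 5}{2 \left(-5\right)}\right)^{\frac{3}{2}} = 144 \cdot 33 \left(\frac{1}{2} \left(- \frac{1}{5}\right) \left(-10\right)\right)^{\frac{3}{2}} = 144 \cdot 33 \cdot 1^{\frac{3}{2}} = 144 \cdot 33 \cdot 1 = 144 \cdot 33 = 4752$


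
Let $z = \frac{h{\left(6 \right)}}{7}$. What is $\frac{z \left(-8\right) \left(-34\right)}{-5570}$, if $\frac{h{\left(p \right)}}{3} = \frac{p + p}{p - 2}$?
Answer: $- \frac{1224}{19495} \approx -0.062785$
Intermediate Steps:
$h{\left(p \right)} = \frac{6 p}{-2 + p}$ ($h{\left(p \right)} = 3 \frac{p + p}{p - 2} = 3 \frac{2 p}{-2 + p} = \frac{6 p}{-2 + p}$)
$z = \frac{9}{7}$ ($z = \frac{6 \cdot 6 \frac{1}{-2 + 6}}{7} = 6 \cdot 6 \cdot \frac{1}{4} \cdot \frac{1}{7} = 9 \cdot \frac{1}{7} = \frac{9}{7} \approx 1.2857$)
$\frac{z \left(-8\right) \left(-34\right)}{-5570} = \frac{\frac{9}{7} \left(-8\right) \left(-34\right)}{-5570} = \left(- \frac{72}{7}\right) \left(-34\right) \left(- \frac{1}{5570}\right) = \frac{2448}{7} \left(- \frac{1}{5570}\right) = - \frac{1224}{19495}$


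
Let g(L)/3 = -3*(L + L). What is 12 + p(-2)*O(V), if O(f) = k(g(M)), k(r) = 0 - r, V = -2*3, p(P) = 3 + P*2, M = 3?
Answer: -42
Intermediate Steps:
p(P) = 3 + 2*P
V = -6
g(L) = -18*L (g(L) = 3*(-3*(L + L)) = 3*(-6*L) = -18*L)
k(r) = -r
O(f) = 54 (O(f) = -(-18)*3 = -1*(-54) = 54)
12 + p(-2)*O(V) = 12 + (3 + 2*(-2))*54 = 12 + (3 - 4)*54 = 12 - 1*54 = 12 - 54 = -42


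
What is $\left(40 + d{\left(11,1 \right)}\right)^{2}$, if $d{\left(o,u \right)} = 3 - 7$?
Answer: $1296$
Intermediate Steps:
$d{\left(o,u \right)} = -4$ ($d{\left(o,u \right)} = 3 - 7 = -4$)
$\left(40 + d{\left(11,1 \right)}\right)^{2} = \left(40 - 4\right)^{2} = 36^{2} = 1296$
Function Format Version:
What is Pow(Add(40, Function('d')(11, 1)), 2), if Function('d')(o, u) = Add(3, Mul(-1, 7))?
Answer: 1296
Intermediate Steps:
Function('d')(o, u) = -4 (Function('d')(o, u) = Add(3, -7) = -4)
Pow(Add(40, Function('d')(11, 1)), 2) = Pow(Add(40, -4), 2) = Pow(36, 2) = 1296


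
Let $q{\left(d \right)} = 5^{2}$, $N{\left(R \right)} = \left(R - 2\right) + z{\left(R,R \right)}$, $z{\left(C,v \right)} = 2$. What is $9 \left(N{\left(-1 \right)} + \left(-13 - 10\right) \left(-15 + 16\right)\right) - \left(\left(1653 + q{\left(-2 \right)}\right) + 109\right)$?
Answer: $-2003$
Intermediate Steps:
$N{\left(R \right)} = R$ ($N{\left(R \right)} = \left(R - 2\right) + 2 = \left(-2 + R\right) + 2 = R$)
$q{\left(d \right)} = 25$
$9 \left(N{\left(-1 \right)} + \left(-13 - 10\right) \left(-15 + 16\right)\right) - \left(\left(1653 + q{\left(-2 \right)}\right) + 109\right) = 9 \left(-1 + \left(-13 - 10\right) \left(-15 + 16\right)\right) - \left(\left(1653 + 25\right) + 109\right) = 9 \left(-1 - 23\right) - \left(1678 + 109\right) = 9 \left(-1 - 23\right) - 1787 = 9 \left(-24\right) - 1787 = -216 - 1787 = -2003$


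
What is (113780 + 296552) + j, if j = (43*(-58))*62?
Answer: 255704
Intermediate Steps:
j = -154628 (j = -2494*62 = -154628)
(113780 + 296552) + j = (113780 + 296552) - 154628 = 410332 - 154628 = 255704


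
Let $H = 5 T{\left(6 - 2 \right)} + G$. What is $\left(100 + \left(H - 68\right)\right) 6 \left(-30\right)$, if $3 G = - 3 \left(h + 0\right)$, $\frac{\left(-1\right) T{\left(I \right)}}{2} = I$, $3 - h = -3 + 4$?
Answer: $1800$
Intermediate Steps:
$h = 2$ ($h = 3 - \left(-3 + 4\right) = 3 - 1 = 2$)
$T{\left(I \right)} = - 2 I$
$G = -2$ ($G = \frac{\left(-3\right) \left(2 + 0\right)}{3} = \frac{\left(-3\right) 2}{3} = \frac{1}{3} \left(-6\right) = -2$)
$H = -42$ ($H = 5 \left(- 2 \left(6 - 2\right)\right) - 2 = 5 \left(\left(-2\right) 4\right) - 2 = 5 \left(-8\right) - 2 = -40 - 2 = -42$)
$\left(100 + \left(H - 68\right)\right) 6 \left(-30\right) = \left(100 - 110\right) 6 \left(-30\right) = \left(100 - 110\right) \left(-180\right) = \left(-10\right) \left(-180\right) = 1800$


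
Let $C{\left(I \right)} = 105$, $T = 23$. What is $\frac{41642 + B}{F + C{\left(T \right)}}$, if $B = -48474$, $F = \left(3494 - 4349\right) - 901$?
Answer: $\frac{6832}{1651} \approx 4.1381$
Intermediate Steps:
$F = -1756$ ($F = -855 - 901 = -1756$)
$\frac{41642 + B}{F + C{\left(T \right)}} = \frac{41642 - 48474}{-1756 + 105} = - \frac{6832}{-1651} = \left(-6832\right) \left(- \frac{1}{1651}\right) = \frac{6832}{1651}$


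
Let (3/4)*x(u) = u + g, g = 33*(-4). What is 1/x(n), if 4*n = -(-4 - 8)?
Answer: -1/172 ≈ -0.0058140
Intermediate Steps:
g = -132
n = 3 (n = (-(-4 - 8))/4 = (-1*(-12))/4 = (¼)*12 = 3)
x(u) = -176 + 4*u/3 (x(u) = 4*(u - 132)/3 = 4*(-132 + u)/3 = -176 + 4*u/3)
1/x(n) = 1/(-176 + (4/3)*3) = 1/(-176 + 4) = 1/(-172) = -1/172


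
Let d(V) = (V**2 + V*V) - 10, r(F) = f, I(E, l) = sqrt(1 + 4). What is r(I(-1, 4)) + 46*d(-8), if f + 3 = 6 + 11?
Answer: 5442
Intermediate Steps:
f = 14 (f = -3 + (6 + 11) = -3 + 17 = 14)
I(E, l) = sqrt(5)
r(F) = 14
d(V) = -10 + 2*V**2 (d(V) = (V**2 + V**2) - 10 = 2*V**2 - 10 = -10 + 2*V**2)
r(I(-1, 4)) + 46*d(-8) = 14 + 46*(-10 + 2*(-8)**2) = 14 + 46*(-10 + 2*64) = 14 + 46*(-10 + 128) = 14 + 46*118 = 14 + 5428 = 5442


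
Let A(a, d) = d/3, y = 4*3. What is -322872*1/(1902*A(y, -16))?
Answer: 40359/1268 ≈ 31.829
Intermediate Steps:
y = 12
A(a, d) = d/3 (A(a, d) = d*(⅓) = d/3)
-322872*1/(1902*A(y, -16)) = -322872/(((⅓)*(-16))*1902) = -322872/((-16/3*1902)) = -322872/(-10144) = -322872*(-1/10144) = 40359/1268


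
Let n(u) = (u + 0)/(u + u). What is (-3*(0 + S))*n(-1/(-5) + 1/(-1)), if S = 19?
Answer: -57/2 ≈ -28.500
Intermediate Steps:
n(u) = ½ (n(u) = u/((2*u)) = u*(1/(2*u)) = ½)
(-3*(0 + S))*n(-1/(-5) + 1/(-1)) = -3*(0 + 19)*(½) = -3*19*(½) = -57*½ = -57/2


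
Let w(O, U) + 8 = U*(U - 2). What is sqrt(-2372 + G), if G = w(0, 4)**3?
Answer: 2*I*sqrt(593) ≈ 48.703*I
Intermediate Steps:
w(O, U) = -8 + U*(-2 + U) (w(O, U) = -8 + U*(U - 2) = -8 + U*(-2 + U))
G = 0 (G = (-8 + 4**2 - 2*4)**3 = (-8 + 16 - 8)**3 = 0**3 = 0)
sqrt(-2372 + G) = sqrt(-2372 + 0) = sqrt(-2372) = 2*I*sqrt(593)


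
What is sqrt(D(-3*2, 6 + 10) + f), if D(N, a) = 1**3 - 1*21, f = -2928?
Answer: 2*I*sqrt(737) ≈ 54.295*I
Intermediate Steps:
D(N, a) = -20 (D(N, a) = 1 - 21 = -20)
sqrt(D(-3*2, 6 + 10) + f) = sqrt(-20 - 2928) = sqrt(-2948) = 2*I*sqrt(737)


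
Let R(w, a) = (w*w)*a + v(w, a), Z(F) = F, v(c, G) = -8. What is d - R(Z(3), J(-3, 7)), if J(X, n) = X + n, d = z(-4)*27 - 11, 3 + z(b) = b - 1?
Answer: -255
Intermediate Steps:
z(b) = -4 + b (z(b) = -3 + (b - 1) = -3 + (-1 + b) = -4 + b)
d = -227 (d = (-4 - 4)*27 - 11 = -8*27 - 11 = -216 - 11 = -227)
R(w, a) = -8 + a*w**2 (R(w, a) = (w*w)*a - 8 = w**2*a - 8 = a*w**2 - 8 = -8 + a*w**2)
d - R(Z(3), J(-3, 7)) = -227 - (-8 + (-3 + 7)*3**2) = -227 - (-8 + 4*9) = -227 - (-8 + 36) = -227 - 1*28 = -227 - 28 = -255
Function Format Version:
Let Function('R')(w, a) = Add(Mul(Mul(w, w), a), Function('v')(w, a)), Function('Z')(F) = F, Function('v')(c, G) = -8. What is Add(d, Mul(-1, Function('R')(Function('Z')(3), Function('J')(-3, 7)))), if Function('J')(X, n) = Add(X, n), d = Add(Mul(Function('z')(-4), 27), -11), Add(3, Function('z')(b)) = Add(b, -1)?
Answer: -255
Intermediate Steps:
Function('z')(b) = Add(-4, b) (Function('z')(b) = Add(-3, Add(b, -1)) = Add(-3, Add(-1, b)) = Add(-4, b))
d = -227 (d = Add(Mul(Add(-4, -4), 27), -11) = Add(Mul(-8, 27), -11) = Add(-216, -11) = -227)
Function('R')(w, a) = Add(-8, Mul(a, Pow(w, 2))) (Function('R')(w, a) = Add(Mul(Mul(w, w), a), -8) = Add(Mul(Pow(w, 2), a), -8) = Add(Mul(a, Pow(w, 2)), -8) = Add(-8, Mul(a, Pow(w, 2))))
Add(d, Mul(-1, Function('R')(Function('Z')(3), Function('J')(-3, 7)))) = Add(-227, Mul(-1, Add(-8, Mul(Add(-3, 7), Pow(3, 2))))) = Add(-227, Mul(-1, Add(-8, Mul(4, 9)))) = Add(-227, Mul(-1, Add(-8, 36))) = Add(-227, Mul(-1, 28)) = Add(-227, -28) = -255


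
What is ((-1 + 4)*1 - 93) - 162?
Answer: -252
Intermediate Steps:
((-1 + 4)*1 - 93) - 162 = (3*1 - 93) - 162 = (3 - 93) - 162 = -90 - 162 = -252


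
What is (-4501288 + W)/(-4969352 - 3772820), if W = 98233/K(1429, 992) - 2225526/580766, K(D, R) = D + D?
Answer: 3735659348106247/7255256300901608 ≈ 0.51489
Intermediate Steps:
K(D, R) = 2*D
W = 25344916585/829914614 (W = 98233/((2*1429)) - 2225526/580766 = 98233/2858 - 2225526*1/580766 = 98233*(1/2858) - 1112763/290383 = 98233/2858 - 1112763/290383 = 25344916585/829914614 ≈ 30.539)
(-4501288 + W)/(-4969352 - 3772820) = (-4501288 + 25344916585/829914614)/(-4969352 - 3772820) = -3735659348106247/829914614/(-8742172) = -3735659348106247/829914614*(-1/8742172) = 3735659348106247/7255256300901608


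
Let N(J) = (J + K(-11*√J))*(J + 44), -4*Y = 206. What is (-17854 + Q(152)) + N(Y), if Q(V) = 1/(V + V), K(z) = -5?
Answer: -5298795/304 ≈ -17430.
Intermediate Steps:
Y = -103/2 (Y = -¼*206 = -103/2 ≈ -51.500)
N(J) = (-5 + J)*(44 + J) (N(J) = (J - 5)*(J + 44) = (-5 + J)*(44 + J))
Q(V) = 1/(2*V)
(-17854 + Q(152)) + N(Y) = (-17854 + (½)/152) + (-220 + (-103/2)² + 39*(-103/2)) = (-17854 + (½)*(1/152)) + (-220 + 10609/4 - 4017/2) = (-17854 + 1/304) + 1695/4 = -5427615/304 + 1695/4 = -5298795/304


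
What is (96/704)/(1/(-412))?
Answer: -618/11 ≈ -56.182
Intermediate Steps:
(96/704)/(1/(-412)) = (96*(1/704))/(-1/412) = (3/22)*(-412) = -618/11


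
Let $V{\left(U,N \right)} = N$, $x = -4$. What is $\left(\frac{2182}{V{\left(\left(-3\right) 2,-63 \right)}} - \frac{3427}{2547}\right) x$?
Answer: $\frac{2565980}{17829} \approx 143.92$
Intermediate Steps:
$\left(\frac{2182}{V{\left(\left(-3\right) 2,-63 \right)}} - \frac{3427}{2547}\right) x = \left(\frac{2182}{-63} - \frac{3427}{2547}\right) \left(-4\right) = \left(2182 \left(- \frac{1}{63}\right) - \frac{3427}{2547}\right) \left(-4\right) = \left(- \frac{2182}{63} - \frac{3427}{2547}\right) \left(-4\right) = \left(- \frac{641495}{17829}\right) \left(-4\right) = \frac{2565980}{17829}$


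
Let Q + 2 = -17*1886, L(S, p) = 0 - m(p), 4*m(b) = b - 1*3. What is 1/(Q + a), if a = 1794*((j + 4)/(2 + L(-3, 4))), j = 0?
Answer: -7/195744 ≈ -3.5761e-5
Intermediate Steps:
m(b) = -¾ + b/4 (m(b) = (b - 1*3)/4 = (b - 3)/4 = (-3 + b)/4 = -¾ + b/4)
L(S, p) = ¾ - p/4 (L(S, p) = 0 - (-¾ + p/4) = 0 + (¾ - p/4) = ¾ - p/4)
a = 28704/7 (a = 1794*((0 + 4)/(2 + (¾ - ¼*4))) = 1794*(4/(2 + (¾ - 1))) = 1794*(4/(2 - ¼)) = 1794*(4/(7/4)) = 1794*(4*(4/7)) = 1794*(16/7) = 28704/7 ≈ 4100.6)
Q = -32064 (Q = -2 - 17*1886 = -2 - 32062 = -32064)
1/(Q + a) = 1/(-32064 + 28704/7) = 1/(-195744/7) = -7/195744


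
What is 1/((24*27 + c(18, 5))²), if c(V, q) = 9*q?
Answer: 1/480249 ≈ 2.0823e-6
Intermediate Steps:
1/((24*27 + c(18, 5))²) = 1/((24*27 + 9*5)²) = 1/((648 + 45)²) = 1/(693²) = 1/480249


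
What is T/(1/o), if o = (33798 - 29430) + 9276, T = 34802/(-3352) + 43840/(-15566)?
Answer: -587271539133/3261077 ≈ -1.8009e+5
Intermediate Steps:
T = -172169903/13044308 (T = 34802*(-1/3352) + 43840*(-1/15566) = -17401/1676 - 21920/7783 = -172169903/13044308 ≈ -13.199)
o = 13644 (o = 4368 + 9276 = 13644)
T/(1/o) = -172169903/(13044308*(1/13644)) = -172169903/(13044308*1/13644) = -172169903/13044308*13644 = -587271539133/3261077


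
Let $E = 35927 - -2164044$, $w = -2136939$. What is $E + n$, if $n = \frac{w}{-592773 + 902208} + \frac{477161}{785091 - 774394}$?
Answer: $\frac{49538002923251}{22517185} \approx 2.2 \cdot 10^{6}$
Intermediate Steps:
$n = \frac{848921616}{22517185}$ ($n = - \frac{2136939}{-592773 + 902208} + \frac{477161}{785091 - 774394} = - \frac{2136939}{309435} + \frac{477161}{10697} = \left(-2136939\right) \frac{1}{309435} + 477161 \cdot \frac{1}{10697} = - \frac{14537}{2105} + \frac{477161}{10697} = \frac{848921616}{22517185} \approx 37.701$)
$E = 2199971$ ($E = 35927 + 2164044 = 2199971$)
$E + n = 2199971 + \frac{848921616}{22517185} = \frac{49538002923251}{22517185}$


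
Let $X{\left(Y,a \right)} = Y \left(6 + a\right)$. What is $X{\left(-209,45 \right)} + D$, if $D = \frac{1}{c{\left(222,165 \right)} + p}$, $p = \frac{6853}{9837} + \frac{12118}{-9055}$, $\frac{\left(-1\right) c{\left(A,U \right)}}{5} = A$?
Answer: $- \frac{1054487814356994}{98929329701} \approx -10659.0$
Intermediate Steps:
$c{\left(A,U \right)} = - 5 A$
$p = - \frac{57150851}{89074035}$ ($p = 6853 \cdot \frac{1}{9837} + 12118 \left(- \frac{1}{9055}\right) = \frac{6853}{9837} - \frac{12118}{9055} = - \frac{57150851}{89074035} \approx -0.64161$)
$D = - \frac{89074035}{98929329701}$ ($D = \frac{1}{\left(-5\right) 222 - \frac{57150851}{89074035}} = \frac{1}{-1110 - \frac{57150851}{89074035}} = \frac{1}{- \frac{98929329701}{89074035}} = - \frac{89074035}{98929329701} \approx -0.00090038$)
$X{\left(-209,45 \right)} + D = - 209 \left(6 + 45\right) - \frac{89074035}{98929329701} = \left(-209\right) 51 - \frac{89074035}{98929329701} = -10659 - \frac{89074035}{98929329701} = - \frac{1054487814356994}{98929329701}$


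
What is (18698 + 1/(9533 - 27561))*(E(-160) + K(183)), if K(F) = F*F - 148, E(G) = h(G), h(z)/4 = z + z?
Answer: 10807363716123/18028 ≈ 5.9948e+8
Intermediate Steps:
h(z) = 8*z (h(z) = 4*(z + z) = 4*(2*z) = 8*z)
E(G) = 8*G
K(F) = -148 + F**2 (K(F) = F**2 - 148 = -148 + F**2)
(18698 + 1/(9533 - 27561))*(E(-160) + K(183)) = (18698 + 1/(9533 - 27561))*(8*(-160) + (-148 + 183**2)) = (18698 + 1/(-18028))*(-1280 + (-148 + 33489)) = (18698 - 1/18028)*(-1280 + 33341) = (337087543/18028)*32061 = 10807363716123/18028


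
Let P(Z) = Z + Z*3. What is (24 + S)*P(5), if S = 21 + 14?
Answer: 1180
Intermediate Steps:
P(Z) = 4*Z (P(Z) = Z + 3*Z = 4*Z)
S = 35
(24 + S)*P(5) = (24 + 35)*(4*5) = 59*20 = 1180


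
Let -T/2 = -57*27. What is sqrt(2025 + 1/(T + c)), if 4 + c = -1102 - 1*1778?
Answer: sqrt(76213094)/194 ≈ 45.000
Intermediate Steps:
T = 3078 (T = -(-114)*27 = -2*(-1539) = 3078)
c = -2884 (c = -4 + (-1102 - 1*1778) = -4 + (-1102 - 1778) = -4 - 2880 = -2884)
sqrt(2025 + 1/(T + c)) = sqrt(2025 + 1/(3078 - 2884)) = sqrt(2025 + 1/194) = sqrt(392851/194) = sqrt(76213094)/194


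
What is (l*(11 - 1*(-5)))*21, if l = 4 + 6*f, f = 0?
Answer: 1344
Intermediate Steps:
l = 4 (l = 4 + 6*0 = 4 + 0 = 4)
(l*(11 - 1*(-5)))*21 = (4*(11 - 1*(-5)))*21 = (4*(11 + 5))*21 = (4*16)*21 = 64*21 = 1344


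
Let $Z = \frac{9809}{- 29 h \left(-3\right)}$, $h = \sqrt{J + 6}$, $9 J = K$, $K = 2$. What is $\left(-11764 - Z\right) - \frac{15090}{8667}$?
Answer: $- \frac{33991226}{2889} - \frac{9809 \sqrt{14}}{812} \approx -11811.0$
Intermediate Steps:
$J = \frac{2}{9}$ ($J = \frac{1}{9} \cdot 2 = \frac{2}{9} \approx 0.22222$)
$h = \frac{2 \sqrt{14}}{3}$ ($h = \sqrt{\frac{2}{9} + 6} = \sqrt{\frac{56}{9}} = \frac{2 \sqrt{14}}{3} \approx 2.4944$)
$Z = \frac{9809 \sqrt{14}}{812}$ ($Z = \frac{9809}{- 29 \frac{2 \sqrt{14}}{3} \left(-3\right)} = \frac{9809}{- \frac{58 \sqrt{14}}{3} \left(-3\right)} = \frac{9809}{58 \sqrt{14}} = 9809 \frac{\sqrt{14}}{812} = \frac{9809 \sqrt{14}}{812} \approx 45.199$)
$\left(-11764 - Z\right) - \frac{15090}{8667} = \left(-11764 - \frac{9809 \sqrt{14}}{812}\right) - \frac{15090}{8667} = \left(-11764 - \frac{9809 \sqrt{14}}{812}\right) - \frac{5030}{2889} = - \frac{33991226}{2889} - \frac{9809 \sqrt{14}}{812}$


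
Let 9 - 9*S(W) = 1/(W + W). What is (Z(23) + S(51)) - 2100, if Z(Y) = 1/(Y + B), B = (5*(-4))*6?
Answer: -186908569/89046 ≈ -2099.0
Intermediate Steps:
B = -120 (B = -20*6 = -120)
Z(Y) = 1/(-120 + Y) (Z(Y) = 1/(Y - 120) = 1/(-120 + Y))
S(W) = 1 - 1/(18*W) (S(W) = 1 - 1/(9*(W + W)) = 1 - 1/(2*W)/9 = 1 - 1/(18*W))
(Z(23) + S(51)) - 2100 = (1/(-120 + 23) + (-1/18 + 51)/51) - 2100 = (1/(-97) + (1/51)*(917/18)) - 2100 = (-1/97 + 917/918) - 2100 = 88031/89046 - 2100 = -186908569/89046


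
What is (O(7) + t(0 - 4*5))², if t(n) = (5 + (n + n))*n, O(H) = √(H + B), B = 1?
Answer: 490008 + 2800*√2 ≈ 4.9397e+5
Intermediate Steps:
O(H) = √(1 + H) (O(H) = √(H + 1) = √(1 + H))
t(n) = n*(5 + 2*n) (t(n) = (5 + 2*n)*n = n*(5 + 2*n))
(O(7) + t(0 - 4*5))² = (√(1 + 7) + (0 - 4*5)*(5 + 2*(0 - 4*5)))² = (√8 + (0 - 20)*(5 + 2*(0 - 20)))² = (2*√2 - 20*(5 + 2*(-20)))² = (2*√2 - 20*(5 - 40))² = (2*√2 - 20*(-35))² = (2*√2 + 700)² = (700 + 2*√2)²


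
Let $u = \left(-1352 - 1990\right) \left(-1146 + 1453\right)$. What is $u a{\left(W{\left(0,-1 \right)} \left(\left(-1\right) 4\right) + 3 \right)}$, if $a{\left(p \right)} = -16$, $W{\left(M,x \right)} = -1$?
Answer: $16415904$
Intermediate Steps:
$u = -1025994$ ($u = \left(-3342\right) 307 = -1025994$)
$u a{\left(W{\left(0,-1 \right)} \left(\left(-1\right) 4\right) + 3 \right)} = \left(-1025994\right) \left(-16\right) = 16415904$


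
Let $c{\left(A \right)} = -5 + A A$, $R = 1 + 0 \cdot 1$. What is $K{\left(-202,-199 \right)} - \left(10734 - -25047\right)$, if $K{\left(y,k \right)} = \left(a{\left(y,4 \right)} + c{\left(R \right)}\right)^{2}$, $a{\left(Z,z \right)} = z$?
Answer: $-35781$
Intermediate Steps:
$R = 1$ ($R = 1 + 0 = 1$)
$c{\left(A \right)} = -5 + A^{2}$
$K{\left(y,k \right)} = 0$ ($K{\left(y,k \right)} = \left(4 - \left(5 - 1^{2}\right)\right)^{2} = \left(4 + \left(-5 + 1\right)\right)^{2} = \left(4 - 4\right)^{2} = 0^{2} = 0$)
$K{\left(-202,-199 \right)} - \left(10734 - -25047\right) = 0 - \left(10734 - -25047\right) = 0 - \left(10734 + 25047\right) = 0 - 35781 = -35781$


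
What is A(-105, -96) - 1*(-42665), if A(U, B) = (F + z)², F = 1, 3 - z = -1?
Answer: 42690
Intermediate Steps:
z = 4 (z = 3 - 1*(-1) = 3 + 1 = 4)
A(U, B) = 25 (A(U, B) = (1 + 4)² = 5² = 25)
A(-105, -96) - 1*(-42665) = 25 - 1*(-42665) = 25 + 42665 = 42690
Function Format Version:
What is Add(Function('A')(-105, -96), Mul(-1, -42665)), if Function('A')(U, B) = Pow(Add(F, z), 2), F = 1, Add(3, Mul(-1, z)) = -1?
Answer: 42690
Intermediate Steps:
z = 4 (z = Add(3, Mul(-1, -1)) = Add(3, 1) = 4)
Function('A')(U, B) = 25 (Function('A')(U, B) = Pow(Add(1, 4), 2) = Pow(5, 2) = 25)
Add(Function('A')(-105, -96), Mul(-1, -42665)) = Add(25, Mul(-1, -42665)) = Add(25, 42665) = 42690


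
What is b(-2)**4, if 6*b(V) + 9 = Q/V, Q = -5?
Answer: 28561/20736 ≈ 1.3774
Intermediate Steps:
b(V) = -3/2 - 5/(6*V) (b(V) = -3/2 + (-5/V)/6 = -3/2 - 5/(6*V))
b(-2)**4 = ((1/6)*(-5 - 9*(-2))/(-2))**4 = ((1/6)*(-1/2)*(-5 + 18))**4 = ((1/6)*(-1/2)*13)**4 = (-13/12)**4 = 28561/20736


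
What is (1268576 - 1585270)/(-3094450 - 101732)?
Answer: 158347/1598091 ≈ 0.099085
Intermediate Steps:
(1268576 - 1585270)/(-3094450 - 101732) = -316694/(-3196182) = -316694*(-1/3196182) = 158347/1598091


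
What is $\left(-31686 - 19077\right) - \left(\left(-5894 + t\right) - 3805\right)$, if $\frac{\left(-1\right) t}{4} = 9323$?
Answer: $-3772$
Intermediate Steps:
$t = -37292$ ($t = \left(-4\right) 9323 = -37292$)
$\left(-31686 - 19077\right) - \left(\left(-5894 + t\right) - 3805\right) = \left(-31686 - 19077\right) - \left(\left(-5894 - 37292\right) - 3805\right) = -50763 - \left(-43186 - 3805\right) = -50763 - -46991 = -50763 + 46991 = -3772$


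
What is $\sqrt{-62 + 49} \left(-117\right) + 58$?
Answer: $58 - 117 i \sqrt{13} \approx 58.0 - 421.85 i$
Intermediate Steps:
$\sqrt{-62 + 49} \left(-117\right) + 58 = \sqrt{-13} \left(-117\right) + 58 = i \sqrt{13} \left(-117\right) + 58 = - 117 i \sqrt{13} + 58 = 58 - 117 i \sqrt{13}$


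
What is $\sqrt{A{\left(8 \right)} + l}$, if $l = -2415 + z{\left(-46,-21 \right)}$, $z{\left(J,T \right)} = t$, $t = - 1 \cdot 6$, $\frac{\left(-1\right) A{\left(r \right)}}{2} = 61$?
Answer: $i \sqrt{2543} \approx 50.428 i$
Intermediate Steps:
$A{\left(r \right)} = -122$ ($A{\left(r \right)} = \left(-2\right) 61 = -122$)
$t = -6$ ($t = \left(-1\right) 6 = -6$)
$z{\left(J,T \right)} = -6$
$l = -2421$ ($l = -2415 - 6 = -2421$)
$\sqrt{A{\left(8 \right)} + l} = \sqrt{-122 - 2421} = \sqrt{-2543} = i \sqrt{2543}$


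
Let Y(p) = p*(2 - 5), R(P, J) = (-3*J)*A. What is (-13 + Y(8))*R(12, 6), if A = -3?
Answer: -1998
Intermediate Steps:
R(P, J) = 9*J (R(P, J) = -3*J*(-3) = 9*J)
Y(p) = -3*p (Y(p) = p*(-3) = -3*p)
(-13 + Y(8))*R(12, 6) = (-13 - 3*8)*(9*6) = (-13 - 24)*54 = -37*54 = -1998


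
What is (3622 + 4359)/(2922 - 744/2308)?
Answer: 200219/73296 ≈ 2.7317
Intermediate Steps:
(3622 + 4359)/(2922 - 744/2308) = 7981/(2922 - 744*1/2308) = 7981/(2922 - 186/577) = 7981/(1685808/577) = 7981*(577/1685808) = 200219/73296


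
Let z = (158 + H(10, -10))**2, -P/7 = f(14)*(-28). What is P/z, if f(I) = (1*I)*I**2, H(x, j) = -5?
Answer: 537824/23409 ≈ 22.975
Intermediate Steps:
f(I) = I**3 (f(I) = I*I**2 = I**3)
P = 537824 (P = -7*14**3*(-28) = -19208*(-28) = -7*(-76832) = 537824)
z = 23409 (z = (158 - 5)**2 = 153**2 = 23409)
P/z = 537824/23409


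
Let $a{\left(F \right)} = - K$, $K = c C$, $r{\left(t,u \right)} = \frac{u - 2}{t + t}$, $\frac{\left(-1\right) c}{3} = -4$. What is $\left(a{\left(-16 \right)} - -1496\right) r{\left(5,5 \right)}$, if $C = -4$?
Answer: $\frac{2316}{5} \approx 463.2$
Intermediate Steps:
$c = 12$ ($c = \left(-3\right) \left(-4\right) = 12$)
$r{\left(t,u \right)} = \frac{-2 + u}{2 t}$
$K = -48$ ($K = 12 \left(-4\right) = -48$)
$a{\left(F \right)} = 48$ ($a{\left(F \right)} = \left(-1\right) \left(-48\right) = 48$)
$\left(a{\left(-16 \right)} - -1496\right) r{\left(5,5 \right)} = \left(48 - -1496\right) \frac{-2 + 5}{2 \cdot 5} = \left(48 + 1496\right) \frac{1}{2} \cdot \frac{1}{5} \cdot 3 = 1544 \cdot \frac{3}{10} = \frac{2316}{5}$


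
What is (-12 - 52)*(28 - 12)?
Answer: -1024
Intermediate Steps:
(-12 - 52)*(28 - 12) = -64*16 = -1024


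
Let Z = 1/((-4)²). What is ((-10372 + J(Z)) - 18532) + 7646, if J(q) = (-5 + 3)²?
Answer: -21254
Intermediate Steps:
Z = 1/16 ≈ 0.062500
J(q) = 4 (J(q) = (-2)² = 4)
((-10372 + J(Z)) - 18532) + 7646 = ((-10372 + 4) - 18532) + 7646 = (-10368 - 18532) + 7646 = -28900 + 7646 = -21254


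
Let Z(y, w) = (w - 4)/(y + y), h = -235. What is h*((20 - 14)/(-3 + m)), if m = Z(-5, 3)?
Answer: 14100/29 ≈ 486.21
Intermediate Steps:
Z(y, w) = (-4 + w)/(2*y) (Z(y, w) = (-4 + w)/((2*y)) = (-4 + w)*(1/(2*y)) = (-4 + w)/(2*y))
m = ⅒ (m = (½)*(-4 + 3)/(-5) = (½)*(-⅕)*(-1) = ⅒ ≈ 0.10000)
h*((20 - 14)/(-3 + m)) = -235*(20 - 14)/(-3 + ⅒) = -1410/(-29/10) = -1410*(-10)/29 = -235*(-60/29) = 14100/29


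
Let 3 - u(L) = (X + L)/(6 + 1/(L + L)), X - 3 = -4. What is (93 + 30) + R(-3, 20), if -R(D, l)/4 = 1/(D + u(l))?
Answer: 23611/190 ≈ 124.27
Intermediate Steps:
X = -1 (X = 3 - 4 = -1)
u(L) = 3 - (-1 + L)/(6 + 1/(2*L)) (u(L) = 3 - (-1 + L)/(6 + 1/(L + L)) = 3 - (-1 + L)/(6 + 1/(2*L)))
R(D, l) = -4/(D + (3 - 2*l² + 38*l)/(1 + 12*l))
(93 + 30) + R(-3, 20) = (93 + 30) + 4*(1 + 12*20)/(-3 - 1*(-3) - 38*20 + 2*20² - 12*(-3)*20) = 123 + 4*(1 + 240)/(-3 + 3 - 760 + 2*400 + 720) = 123 + 4*241/(-3 + 3 - 760 + 800 + 720) = 123 + 4*241/760 = 123 + 4*(1/760)*241 = 123 + 241/190 = 23611/190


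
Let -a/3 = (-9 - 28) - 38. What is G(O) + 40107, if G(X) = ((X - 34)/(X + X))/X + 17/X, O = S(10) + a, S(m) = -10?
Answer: 3707899641/92450 ≈ 40107.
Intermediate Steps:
a = 225 (a = -3*((-9 - 28) - 38) = -3*(-37 - 38) = -3*(-75) = 225)
O = 215 (O = -10 + 225 = 215)
G(X) = 17/X + (-34 + X)/(2*X²) (G(X) = ((-34 + X)/((2*X)))/X + 17/X = ((-34 + X)*(1/(2*X)))/X + 17/X = ((-34 + X)/(2*X))/X + 17/X = (-34 + X)/(2*X²) + 17/X = 17/X + (-34 + X)/(2*X²))
G(O) + 40107 = (½)*(-34 + 35*215)/215² + 40107 = (½)*(1/46225)*(-34 + 7525) + 40107 = (½)*(1/46225)*7491 + 40107 = 7491/92450 + 40107 = 3707899641/92450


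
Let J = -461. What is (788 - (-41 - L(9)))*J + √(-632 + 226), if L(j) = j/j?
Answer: -382630 + I*√406 ≈ -3.8263e+5 + 20.149*I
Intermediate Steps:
L(j) = 1
(788 - (-41 - L(9)))*J + √(-632 + 226) = (788 - (-41 - 1*1))*(-461) + √(-632 + 226) = (788 - (-41 - 1))*(-461) + √(-406) = (788 - 1*(-42))*(-461) + I*√406 = (788 + 42)*(-461) + I*√406 = 830*(-461) + I*√406 = -382630 + I*√406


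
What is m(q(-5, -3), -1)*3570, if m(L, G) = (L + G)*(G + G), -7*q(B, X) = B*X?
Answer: 22440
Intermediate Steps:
q(B, X) = -B*X/7
m(L, G) = 2*G*(G + L) (m(L, G) = (G + L)*(2*G) = 2*G*(G + L))
m(q(-5, -3), -1)*3570 = (2*(-1)*(-1 - ⅐*(-5)*(-3)))*3570 = (2*(-1)*(-1 - 15/7))*3570 = (2*(-1)*(-22/7))*3570 = (44/7)*3570 = 22440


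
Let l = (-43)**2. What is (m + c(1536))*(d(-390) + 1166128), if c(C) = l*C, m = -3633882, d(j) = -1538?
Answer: -924472504620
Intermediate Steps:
l = 1849
c(C) = 1849*C
(m + c(1536))*(d(-390) + 1166128) = (-3633882 + 1849*1536)*(-1538 + 1166128) = (-3633882 + 2840064)*1164590 = -793818*1164590 = -924472504620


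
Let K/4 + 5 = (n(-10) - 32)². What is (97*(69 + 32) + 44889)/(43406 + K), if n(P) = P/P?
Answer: 27343/23615 ≈ 1.1579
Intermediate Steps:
n(P) = 1
K = 3824 (K = -20 + 4*(1 - 32)² = -20 + 4*(-31)² = -20 + 4*961 = -20 + 3844 = 3824)
(97*(69 + 32) + 44889)/(43406 + K) = (97*(69 + 32) + 44889)/(43406 + 3824) = (97*101 + 44889)/47230 = (9797 + 44889)*(1/47230) = 54686*(1/47230) = 27343/23615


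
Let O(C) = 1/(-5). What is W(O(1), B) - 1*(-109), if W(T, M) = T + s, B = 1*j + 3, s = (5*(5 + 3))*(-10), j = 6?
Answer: -1456/5 ≈ -291.20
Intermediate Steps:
s = -400 (s = (5*8)*(-10) = 40*(-10) = -400)
O(C) = -⅕
B = 9 (B = 1*6 + 3 = 6 + 3 = 9)
W(T, M) = -400 + T (W(T, M) = T - 400 = -400 + T)
W(O(1), B) - 1*(-109) = (-400 - ⅕) - 1*(-109) = -2001/5 + 109 = -1456/5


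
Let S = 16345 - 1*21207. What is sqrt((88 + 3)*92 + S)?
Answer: 3*sqrt(390) ≈ 59.245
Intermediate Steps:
S = -4862 (S = 16345 - 21207 = -4862)
sqrt((88 + 3)*92 + S) = sqrt((88 + 3)*92 - 4862) = sqrt(91*92 - 4862) = sqrt(8372 - 4862) = sqrt(3510) = 3*sqrt(390)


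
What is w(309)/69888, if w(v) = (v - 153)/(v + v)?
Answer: 1/276864 ≈ 3.6119e-6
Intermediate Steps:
w(v) = (-153 + v)/(2*v) (w(v) = (-153 + v)/((2*v)) = (-153 + v)*(1/(2*v)) = (-153 + v)/(2*v))
w(309)/69888 = ((1/2)*(-153 + 309)/309)/69888 = ((1/2)*(1/309)*156)*(1/69888) = (26/103)*(1/69888) = 1/276864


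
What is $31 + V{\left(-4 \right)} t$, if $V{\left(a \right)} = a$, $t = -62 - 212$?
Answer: $1127$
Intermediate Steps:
$t = -274$ ($t = -62 - 212 = -274$)
$31 + V{\left(-4 \right)} t = 31 - -1096 = 31 + 1096 = 1127$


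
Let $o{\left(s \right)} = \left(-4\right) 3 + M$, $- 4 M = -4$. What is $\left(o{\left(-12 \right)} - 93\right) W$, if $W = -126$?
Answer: $13104$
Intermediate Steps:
$M = 1$ ($M = \left(- \frac{1}{4}\right) \left(-4\right) = 1$)
$o{\left(s \right)} = -11$ ($o{\left(s \right)} = \left(-4\right) 3 + 1 = -12 + 1 = -11$)
$\left(o{\left(-12 \right)} - 93\right) W = \left(-11 - 93\right) \left(-126\right) = \left(-104\right) \left(-126\right) = 13104$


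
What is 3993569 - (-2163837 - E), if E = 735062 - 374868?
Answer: 6517600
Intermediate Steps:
E = 360194
3993569 - (-2163837 - E) = 3993569 - (-2163837 - 1*360194) = 3993569 - (-2163837 - 360194) = 3993569 - 1*(-2524031) = 3993569 + 2524031 = 6517600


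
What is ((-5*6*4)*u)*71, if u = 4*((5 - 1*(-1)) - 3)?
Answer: -102240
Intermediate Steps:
u = 12 (u = 4*((5 + 1) - 3) = 4*(6 - 3) = 4*3 = 12)
((-5*6*4)*u)*71 = ((-5*6*4)*12)*71 = (-30*4*12)*71 = -120*12*71 = -1440*71 = -102240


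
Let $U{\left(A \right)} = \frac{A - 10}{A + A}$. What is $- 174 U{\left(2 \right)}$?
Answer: $348$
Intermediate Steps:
$U{\left(A \right)} = \frac{-10 + A}{2 A}$
$- 174 U{\left(2 \right)} = - 174 \frac{-10 + 2}{2 \cdot 2} = - 174 \cdot \frac{1}{2} \cdot \frac{1}{2} \left(-8\right) = \left(-174\right) \left(-2\right) = 348$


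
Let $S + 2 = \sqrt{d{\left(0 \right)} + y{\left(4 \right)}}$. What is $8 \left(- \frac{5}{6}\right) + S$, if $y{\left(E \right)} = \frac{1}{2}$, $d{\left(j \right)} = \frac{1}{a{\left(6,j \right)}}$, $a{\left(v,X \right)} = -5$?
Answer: $- \frac{26}{3} + \frac{\sqrt{30}}{10} \approx -8.1189$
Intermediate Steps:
$d{\left(j \right)} = - \frac{1}{5}$ ($d{\left(j \right)} = \frac{1}{-5} = - \frac{1}{5}$)
$y{\left(E \right)} = \frac{1}{2}$
$S = -2 + \frac{\sqrt{30}}{10}$ ($S = -2 + \sqrt{- \frac{1}{5} + \frac{1}{2}} = -2 + \sqrt{\frac{3}{10}} = -2 + \frac{\sqrt{30}}{10} \approx -1.4523$)
$8 \left(- \frac{5}{6}\right) + S = 8 \left(- \frac{5}{6}\right) - \left(2 - \frac{\sqrt{30}}{10}\right) = - \frac{20}{3} - \left(2 - \frac{\sqrt{30}}{10}\right) = - \frac{26}{3} + \frac{\sqrt{30}}{10}$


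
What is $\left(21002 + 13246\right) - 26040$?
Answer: $8208$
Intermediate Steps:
$\left(21002 + 13246\right) - 26040 = 34248 - 26040 = 8208$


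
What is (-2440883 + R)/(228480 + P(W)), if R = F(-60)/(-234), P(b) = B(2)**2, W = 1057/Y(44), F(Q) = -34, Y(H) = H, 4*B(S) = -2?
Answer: -1142333176/106928757 ≈ -10.683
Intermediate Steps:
B(S) = -1/2 (B(S) = (1/4)*(-2) = -1/2)
W = 1057/44 ≈ 24.023
P(b) = 1/4 (P(b) = (-1/2)**2 = 1/4)
R = 17/117 (R = -34/(-234) = -1/234*(-34) = 17/117 ≈ 0.14530)
(-2440883 + R)/(228480 + P(W)) = (-2440883 + 17/117)/(228480 + 1/4) = -285583294/(117*913921/4) = -285583294/117*4/913921 = -1142333176/106928757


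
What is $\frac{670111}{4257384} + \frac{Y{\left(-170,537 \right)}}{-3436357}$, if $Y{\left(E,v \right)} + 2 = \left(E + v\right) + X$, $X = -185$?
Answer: $\frac{2301974296507}{14629891310088} \approx 0.15735$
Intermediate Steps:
$Y{\left(E,v \right)} = -187 + E + v$ ($Y{\left(E,v \right)} = -2 - \left(185 - E - v\right) = -2 + \left(-185 + E + v\right) = -187 + E + v$)
$\frac{670111}{4257384} + \frac{Y{\left(-170,537 \right)}}{-3436357} = \frac{670111}{4257384} + \frac{-187 - 170 + 537}{-3436357} = 670111 \cdot \frac{1}{4257384} + 180 \left(- \frac{1}{3436357}\right) = \frac{670111}{4257384} - \frac{180}{3436357} = \frac{2301974296507}{14629891310088}$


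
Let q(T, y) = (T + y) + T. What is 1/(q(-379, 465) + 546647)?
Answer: 1/546354 ≈ 1.8303e-6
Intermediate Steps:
q(T, y) = y + 2*T
1/(q(-379, 465) + 546647) = 1/((465 + 2*(-379)) + 546647) = 1/((465 - 758) + 546647) = 1/(-293 + 546647) = 1/546354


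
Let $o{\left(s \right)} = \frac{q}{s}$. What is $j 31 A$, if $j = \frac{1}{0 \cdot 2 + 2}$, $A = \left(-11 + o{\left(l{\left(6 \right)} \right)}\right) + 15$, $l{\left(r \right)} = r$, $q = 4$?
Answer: $\frac{217}{3} \approx 72.333$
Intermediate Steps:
$o{\left(s \right)} = \frac{4}{s}$
$A = \frac{14}{3}$ ($A = \left(-11 + \frac{4}{6}\right) + 15 = \left(-11 + 4 \cdot \frac{1}{6}\right) + 15 = \left(-11 + \frac{2}{3}\right) + 15 = - \frac{31}{3} + 15 = \frac{14}{3} \approx 4.6667$)
$j = \frac{1}{2}$ ($j = \frac{1}{0 + 2} = \frac{1}{2} \approx 0.5$)
$j 31 A = \frac{1}{2} \cdot 31 \cdot \frac{14}{3} = \frac{31}{2} \cdot \frac{14}{3} = \frac{217}{3}$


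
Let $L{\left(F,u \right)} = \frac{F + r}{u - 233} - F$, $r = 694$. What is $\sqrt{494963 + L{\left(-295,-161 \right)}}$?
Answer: $\frac{\sqrt{76881713682}}{394} \approx 703.75$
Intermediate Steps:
$L{\left(F,u \right)} = - F + \frac{694 + F}{-233 + u}$ ($L{\left(F,u \right)} = \frac{F + 694}{u - 233} - F = \frac{694 + F}{-233 + u} - F = - F + \frac{694 + F}{-233 + u}$)
$\sqrt{494963 + L{\left(-295,-161 \right)}} = \sqrt{494963 + \frac{694 + 234 \left(-295\right) - \left(-295\right) \left(-161\right)}{-233 - 161}} = \sqrt{494963 + \frac{694 - 69030 - 47495}{-394}} = \sqrt{494963 - - \frac{115831}{394}} = \sqrt{494963 + \frac{115831}{394}} = \sqrt{\frac{195131253}{394}} = \frac{\sqrt{76881713682}}{394}$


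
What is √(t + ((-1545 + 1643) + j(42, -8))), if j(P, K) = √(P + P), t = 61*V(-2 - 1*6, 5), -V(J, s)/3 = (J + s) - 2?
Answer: √(1013 + 2*√21) ≈ 31.971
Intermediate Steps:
V(J, s) = 6 - 3*J - 3*s (V(J, s) = -3*((J + s) - 2) = -3*(-2 + J + s) = 6 - 3*J - 3*s)
t = 915 (t = 61*(6 - 3*(-2 - 1*6) - 3*5) = 61*(6 - 3*(-2 - 6) - 15) = 61*(6 - 3*(-8) - 15) = 61*(6 + 24 - 15) = 61*15 = 915)
j(P, K) = √2*√P (j(P, K) = √(2*P) = √2*√P)
√(t + ((-1545 + 1643) + j(42, -8))) = √(915 + ((-1545 + 1643) + √2*√42)) = √(915 + (98 + 2*√21)) = √(1013 + 2*√21)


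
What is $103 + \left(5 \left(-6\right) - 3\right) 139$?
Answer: $-4484$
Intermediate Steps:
$103 + \left(5 \left(-6\right) - 3\right) 139 = 103 + \left(-30 - 3\right) 139 = 103 - 4587 = -4484$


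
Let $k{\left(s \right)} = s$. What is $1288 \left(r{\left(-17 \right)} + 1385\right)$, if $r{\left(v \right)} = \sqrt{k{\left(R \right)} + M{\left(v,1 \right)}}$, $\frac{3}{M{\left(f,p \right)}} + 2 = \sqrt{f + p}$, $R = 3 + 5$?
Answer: $1783880 + \frac{644 \sqrt{770 - 60 i}}{5} \approx 1.7875 \cdot 10^{6} - 139.14 i$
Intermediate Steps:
$R = 8$
$M{\left(f,p \right)} = \frac{3}{-2 + \sqrt{f + p}}$
$r{\left(v \right)} = \sqrt{8 + \frac{3}{-2 + \sqrt{1 + v}}}$ ($r{\left(v \right)} = \sqrt{8 + \frac{3}{-2 + \sqrt{v + 1}}} = \sqrt{8 + \frac{3}{-2 + \sqrt{1 + v}}}$)
$1288 \left(r{\left(-17 \right)} + 1385\right) = 1288 \left(\sqrt{\frac{-13 + 8 \sqrt{1 - 17}}{-2 + \sqrt{1 - 17}}} + 1385\right) = 1288 \left(\sqrt{\frac{-13 + 8 \sqrt{-16}}{-2 + \sqrt{-16}}} + 1385\right) = 1288 \left(\sqrt{\frac{-13 + 8 \cdot 4 i}{-2 + 4 i}} + 1385\right) = 1288 \left(\sqrt{\frac{-2 - 4 i}{20} \left(-13 + 32 i\right)} + 1385\right) = 1288 \left(\sqrt{\frac{\left(-13 + 32 i\right) \left(-2 - 4 i\right)}{20}} + 1385\right) = 1288 \left(\frac{\sqrt{5} \sqrt{\left(-13 + 32 i\right) \left(-2 - 4 i\right)}}{10} + 1385\right) = 1288 \left(1385 + \frac{\sqrt{5} \sqrt{\left(-13 + 32 i\right) \left(-2 - 4 i\right)}}{10}\right) = 1783880 + \frac{644 \sqrt{5} \sqrt{\left(-13 + 32 i\right) \left(-2 - 4 i\right)}}{5}$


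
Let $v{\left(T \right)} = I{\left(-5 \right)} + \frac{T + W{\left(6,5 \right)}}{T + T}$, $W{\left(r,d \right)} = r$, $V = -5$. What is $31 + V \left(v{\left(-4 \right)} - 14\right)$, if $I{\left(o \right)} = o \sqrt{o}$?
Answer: $\frac{409}{4} + 25 i \sqrt{5} \approx 102.25 + 55.902 i$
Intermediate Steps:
$I{\left(o \right)} = o^{\frac{3}{2}}$
$v{\left(T \right)} = \frac{6 + T}{2 T} - 5 i \sqrt{5}$ ($v{\left(T \right)} = \left(-5\right)^{\frac{3}{2}} + \frac{T + 6}{T + T} = - 5 i \sqrt{5} + \frac{6 + T}{2 T} = \frac{6 + T}{2 T} - 5 i \sqrt{5}$)
$31 + V \left(v{\left(-4 \right)} - 14\right) = 31 - 5 \left(\left(\frac{1}{2} + \frac{3}{-4} - 5 i \sqrt{5}\right) - 14\right) = 31 - 5 \left(\left(\frac{1}{2} + 3 \left(- \frac{1}{4}\right) - 5 i \sqrt{5}\right) - 14\right) = 31 - 5 \left(\left(\frac{1}{2} - \frac{3}{4} - 5 i \sqrt{5}\right) - 14\right) = 31 - 5 \left(\left(- \frac{1}{4} - 5 i \sqrt{5}\right) - 14\right) = 31 - 5 \left(- \frac{57}{4} - 5 i \sqrt{5}\right) = 31 + \left(\frac{285}{4} + 25 i \sqrt{5}\right) = \frac{409}{4} + 25 i \sqrt{5}$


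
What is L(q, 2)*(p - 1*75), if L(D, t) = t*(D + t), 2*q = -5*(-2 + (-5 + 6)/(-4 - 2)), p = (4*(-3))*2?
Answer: -2937/2 ≈ -1468.5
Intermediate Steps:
p = -24 (p = -12*2 = -24)
q = 65/12 (q = (-5*(-2 + (-5 + 6)/(-4 - 2)))/2 = (-5*(-2 + 1/(-6)))/2 = (-5*(-2 + 1*(-⅙)))/2 = (-5*(-2 - ⅙))/2 = (-5*(-13/6))/2 = (½)*(65/6) = 65/12 ≈ 5.4167)
L(q, 2)*(p - 1*75) = (2*(65/12 + 2))*(-24 - 1*75) = (2*(89/12))*(-24 - 75) = (89/6)*(-99) = -2937/2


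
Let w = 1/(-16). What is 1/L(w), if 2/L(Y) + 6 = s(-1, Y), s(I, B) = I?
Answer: -7/2 ≈ -3.5000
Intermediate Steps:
w = -1/16 ≈ -0.062500
L(Y) = -2/7 (L(Y) = 2/(-6 - 1) = 2/(-7) = 2*(-1/7) = -2/7)
1/L(w) = 1/(-2/7) = -7/2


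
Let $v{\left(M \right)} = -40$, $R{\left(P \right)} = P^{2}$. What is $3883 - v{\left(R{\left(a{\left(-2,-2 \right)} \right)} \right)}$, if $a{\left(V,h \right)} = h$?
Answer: $3923$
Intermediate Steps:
$3883 - v{\left(R{\left(a{\left(-2,-2 \right)} \right)} \right)} = 3883 - -40 = 3883 + 40 = 3923$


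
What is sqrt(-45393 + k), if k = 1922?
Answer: I*sqrt(43471) ≈ 208.5*I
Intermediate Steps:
sqrt(-45393 + k) = sqrt(-45393 + 1922) = sqrt(-43471) = I*sqrt(43471)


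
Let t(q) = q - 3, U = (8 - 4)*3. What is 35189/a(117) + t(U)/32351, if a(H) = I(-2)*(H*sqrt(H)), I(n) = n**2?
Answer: 9/32351 + 35189*sqrt(13)/18252 ≈ 6.9516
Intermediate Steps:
U = 12 (U = 4*3 = 12)
a(H) = 4*H**(3/2) (a(H) = (-2)**2*(H*sqrt(H)) = 4*H**(3/2))
t(q) = -3 + q
35189/a(117) + t(U)/32351 = 35189/((4*117**(3/2))) + (-3 + 12)/32351 = 35189/((4*(351*sqrt(13)))) + 9*(1/32351) = 35189/((1404*sqrt(13))) + 9/32351 = 35189*(sqrt(13)/18252) + 9/32351 = 35189*sqrt(13)/18252 + 9/32351 = 9/32351 + 35189*sqrt(13)/18252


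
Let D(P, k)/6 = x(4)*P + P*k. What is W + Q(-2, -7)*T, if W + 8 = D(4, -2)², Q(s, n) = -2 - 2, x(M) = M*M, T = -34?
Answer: 113024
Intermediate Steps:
x(M) = M²
D(P, k) = 96*P + 6*P*k (D(P, k) = 6*(4²*P + P*k) = 6*(16*P + P*k) = 96*P + 6*P*k)
Q(s, n) = -4
W = 112888 (W = -8 + (6*4*(16 - 2))² = -8 + (6*4*14)² = -8 + 336² = -8 + 112896 = 112888)
W + Q(-2, -7)*T = 112888 - 4*(-34) = 112888 + 136 = 113024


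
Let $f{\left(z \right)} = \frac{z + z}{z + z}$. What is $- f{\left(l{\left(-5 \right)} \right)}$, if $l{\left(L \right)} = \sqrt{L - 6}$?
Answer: $-1$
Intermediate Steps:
$l{\left(L \right)} = \sqrt{-6 + L}$
$f{\left(z \right)} = 1$ ($f{\left(z \right)} = \frac{2 z}{2 z} = 2 z \frac{1}{2 z} = 1$)
$- f{\left(l{\left(-5 \right)} \right)} = \left(-1\right) 1 = -1$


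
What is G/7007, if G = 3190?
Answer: 290/637 ≈ 0.45526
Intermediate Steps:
G/7007 = 3190/7007 = 3190*(1/7007) = 290/637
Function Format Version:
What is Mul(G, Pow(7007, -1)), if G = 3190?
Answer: Rational(290, 637) ≈ 0.45526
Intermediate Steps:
Mul(G, Pow(7007, -1)) = Mul(3190, Pow(7007, -1)) = Mul(3190, Rational(1, 7007)) = Rational(290, 637)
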